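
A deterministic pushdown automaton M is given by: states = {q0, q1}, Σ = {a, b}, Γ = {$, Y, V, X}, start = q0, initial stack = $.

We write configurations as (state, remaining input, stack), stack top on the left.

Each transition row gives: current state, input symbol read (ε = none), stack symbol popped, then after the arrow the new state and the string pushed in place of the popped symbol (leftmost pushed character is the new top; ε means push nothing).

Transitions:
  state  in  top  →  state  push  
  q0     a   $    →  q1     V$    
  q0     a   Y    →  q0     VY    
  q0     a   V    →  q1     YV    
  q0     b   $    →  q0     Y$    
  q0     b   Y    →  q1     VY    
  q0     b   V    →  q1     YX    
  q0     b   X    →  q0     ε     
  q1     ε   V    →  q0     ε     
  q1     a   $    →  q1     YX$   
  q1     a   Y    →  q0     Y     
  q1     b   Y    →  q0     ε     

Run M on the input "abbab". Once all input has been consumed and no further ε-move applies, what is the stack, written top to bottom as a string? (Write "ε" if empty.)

YXY$

(q0, abbab, $) ⊢ (q1, bbab, V$) ⊢ (q0, bbab, $) ⊢ (q0, bab, Y$) ⊢ (q1, ab, VY$) ⊢ (q0, ab, Y$) ⊢ (q0, b, VY$) ⊢ (q1, ε, YXY$)
All input consumed in state q1 with stack YXY$.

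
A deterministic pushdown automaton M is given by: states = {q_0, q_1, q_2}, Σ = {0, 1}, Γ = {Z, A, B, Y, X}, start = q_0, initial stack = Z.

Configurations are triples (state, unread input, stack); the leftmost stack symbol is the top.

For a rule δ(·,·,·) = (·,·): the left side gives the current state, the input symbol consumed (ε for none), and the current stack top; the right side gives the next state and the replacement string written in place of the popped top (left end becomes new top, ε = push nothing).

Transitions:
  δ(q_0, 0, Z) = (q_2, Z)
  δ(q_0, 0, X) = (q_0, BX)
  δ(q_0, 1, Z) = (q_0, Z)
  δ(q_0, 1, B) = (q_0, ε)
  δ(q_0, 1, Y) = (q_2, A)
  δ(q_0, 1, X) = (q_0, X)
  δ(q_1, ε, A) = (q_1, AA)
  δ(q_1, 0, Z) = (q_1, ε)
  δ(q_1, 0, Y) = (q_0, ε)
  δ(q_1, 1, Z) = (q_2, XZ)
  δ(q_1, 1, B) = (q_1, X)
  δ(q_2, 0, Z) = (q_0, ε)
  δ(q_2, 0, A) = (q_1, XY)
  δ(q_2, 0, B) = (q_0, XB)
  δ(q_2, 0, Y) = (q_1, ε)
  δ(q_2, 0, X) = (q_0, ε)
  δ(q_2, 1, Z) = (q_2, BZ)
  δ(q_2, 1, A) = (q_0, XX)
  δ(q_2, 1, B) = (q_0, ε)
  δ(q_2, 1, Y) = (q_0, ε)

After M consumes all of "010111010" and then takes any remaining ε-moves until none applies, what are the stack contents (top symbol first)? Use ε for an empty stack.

BXBZ

(q_0, 010111010, Z)
  read 0, top Z: go to q_2, push Z → (q_2, 10111010, Z)
  read 1, top Z: go to q_2, push BZ → (q_2, 0111010, BZ)
  read 0, top B: go to q_0, push XB → (q_0, 111010, XBZ)
  read 1, top X: go to q_0, push X → (q_0, 11010, XBZ)
  read 1, top X: go to q_0, push X → (q_0, 1010, XBZ)
  read 1, top X: go to q_0, push X → (q_0, 010, XBZ)
  read 0, top X: go to q_0, push BX → (q_0, 10, BXBZ)
  read 1, top B: go to q_0, push ε → (q_0, 0, XBZ)
  read 0, top X: go to q_0, push BX → (q_0, ε, BXBZ)
All input consumed in state q_0 with stack BXBZ.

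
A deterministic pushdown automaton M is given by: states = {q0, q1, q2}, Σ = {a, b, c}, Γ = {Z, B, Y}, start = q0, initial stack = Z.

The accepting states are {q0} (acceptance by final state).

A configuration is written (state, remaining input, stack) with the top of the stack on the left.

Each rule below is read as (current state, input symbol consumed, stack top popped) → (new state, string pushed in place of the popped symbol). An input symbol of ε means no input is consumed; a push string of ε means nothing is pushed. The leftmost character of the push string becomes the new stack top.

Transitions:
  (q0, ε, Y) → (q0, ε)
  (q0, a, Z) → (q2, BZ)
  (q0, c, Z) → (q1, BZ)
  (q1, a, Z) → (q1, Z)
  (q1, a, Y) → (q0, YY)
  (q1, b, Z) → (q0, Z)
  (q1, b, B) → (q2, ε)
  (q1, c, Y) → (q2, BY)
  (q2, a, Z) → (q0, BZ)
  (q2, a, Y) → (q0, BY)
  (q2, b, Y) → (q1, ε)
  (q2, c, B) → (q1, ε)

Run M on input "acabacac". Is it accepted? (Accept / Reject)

(q0, acabacac, Z) ⊢ (q2, cabacac, BZ) ⊢ (q1, abacac, Z) ⊢ (q1, bacac, Z) ⊢ (q0, acac, Z) ⊢ (q2, cac, BZ) ⊢ (q1, ac, Z) ⊢ (q1, c, Z)
No transition applies at (q1, c, Z); input not fully consumed.

Reject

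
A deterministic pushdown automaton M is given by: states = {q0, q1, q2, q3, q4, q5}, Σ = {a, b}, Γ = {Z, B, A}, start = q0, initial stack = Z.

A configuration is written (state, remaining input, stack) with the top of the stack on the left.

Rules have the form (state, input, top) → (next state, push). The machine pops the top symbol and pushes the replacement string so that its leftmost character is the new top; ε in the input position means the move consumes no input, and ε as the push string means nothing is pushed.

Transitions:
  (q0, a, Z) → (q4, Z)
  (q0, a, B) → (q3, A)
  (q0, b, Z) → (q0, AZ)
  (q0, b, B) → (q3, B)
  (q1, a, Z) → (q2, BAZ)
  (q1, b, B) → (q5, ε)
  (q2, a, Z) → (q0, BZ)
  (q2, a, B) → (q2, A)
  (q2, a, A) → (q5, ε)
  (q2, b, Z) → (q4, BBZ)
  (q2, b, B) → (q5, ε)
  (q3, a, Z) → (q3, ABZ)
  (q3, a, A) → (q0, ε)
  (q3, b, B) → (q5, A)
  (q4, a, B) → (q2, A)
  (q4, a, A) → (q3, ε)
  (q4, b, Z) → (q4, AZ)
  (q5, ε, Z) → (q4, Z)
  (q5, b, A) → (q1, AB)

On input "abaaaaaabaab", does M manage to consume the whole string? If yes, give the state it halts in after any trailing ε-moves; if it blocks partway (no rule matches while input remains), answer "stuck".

stuck

(q0, abaaaaaabaab, Z) ⊢ (q4, baaaaaabaab, Z) ⊢ (q4, aaaaaabaab, AZ) ⊢ (q3, aaaaabaab, Z) ⊢ (q3, aaaabaab, ABZ) ⊢ (q0, aaabaab, BZ) ⊢ (q3, aabaab, AZ) ⊢ (q0, abaab, Z) ⊢ (q4, baab, Z) ⊢ (q4, aab, AZ) ⊢ (q3, ab, Z) ⊢ (q3, b, ABZ)
No transition for (q3, b, top A); M blocks with input b remaining.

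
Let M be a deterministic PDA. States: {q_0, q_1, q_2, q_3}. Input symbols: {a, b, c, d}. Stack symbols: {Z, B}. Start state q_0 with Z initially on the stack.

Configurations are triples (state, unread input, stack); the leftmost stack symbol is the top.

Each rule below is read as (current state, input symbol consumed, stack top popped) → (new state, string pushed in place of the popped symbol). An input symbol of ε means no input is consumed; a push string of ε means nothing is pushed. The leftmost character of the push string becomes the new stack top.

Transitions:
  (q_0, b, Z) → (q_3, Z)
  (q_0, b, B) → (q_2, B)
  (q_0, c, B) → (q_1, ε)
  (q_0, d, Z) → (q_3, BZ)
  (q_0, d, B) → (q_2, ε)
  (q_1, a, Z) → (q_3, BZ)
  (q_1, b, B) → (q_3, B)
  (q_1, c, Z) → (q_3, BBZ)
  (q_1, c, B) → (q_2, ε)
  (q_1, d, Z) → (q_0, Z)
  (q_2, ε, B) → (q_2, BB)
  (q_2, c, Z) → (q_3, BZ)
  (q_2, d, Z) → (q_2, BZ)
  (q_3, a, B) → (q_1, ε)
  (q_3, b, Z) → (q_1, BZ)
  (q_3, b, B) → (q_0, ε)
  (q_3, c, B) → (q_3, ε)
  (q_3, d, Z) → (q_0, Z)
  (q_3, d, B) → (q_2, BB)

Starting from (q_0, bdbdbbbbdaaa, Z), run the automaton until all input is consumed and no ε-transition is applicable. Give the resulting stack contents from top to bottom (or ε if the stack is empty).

(q_0, bdbdbbbbdaaa, Z)
  read b, top Z: go to q_3, push Z → (q_3, dbdbbbbdaaa, Z)
  read d, top Z: go to q_0, push Z → (q_0, bdbbbbdaaa, Z)
  read b, top Z: go to q_3, push Z → (q_3, dbbbbdaaa, Z)
  read d, top Z: go to q_0, push Z → (q_0, bbbbdaaa, Z)
  read b, top Z: go to q_3, push Z → (q_3, bbbdaaa, Z)
  read b, top Z: go to q_1, push BZ → (q_1, bbdaaa, BZ)
  read b, top B: go to q_3, push B → (q_3, bdaaa, BZ)
  read b, top B: go to q_0, push ε → (q_0, daaa, Z)
  read d, top Z: go to q_3, push BZ → (q_3, aaa, BZ)
  read a, top B: go to q_1, push ε → (q_1, aa, Z)
  read a, top Z: go to q_3, push BZ → (q_3, a, BZ)
  read a, top B: go to q_1, push ε → (q_1, ε, Z)
All input consumed in state q_1 with stack Z.

Z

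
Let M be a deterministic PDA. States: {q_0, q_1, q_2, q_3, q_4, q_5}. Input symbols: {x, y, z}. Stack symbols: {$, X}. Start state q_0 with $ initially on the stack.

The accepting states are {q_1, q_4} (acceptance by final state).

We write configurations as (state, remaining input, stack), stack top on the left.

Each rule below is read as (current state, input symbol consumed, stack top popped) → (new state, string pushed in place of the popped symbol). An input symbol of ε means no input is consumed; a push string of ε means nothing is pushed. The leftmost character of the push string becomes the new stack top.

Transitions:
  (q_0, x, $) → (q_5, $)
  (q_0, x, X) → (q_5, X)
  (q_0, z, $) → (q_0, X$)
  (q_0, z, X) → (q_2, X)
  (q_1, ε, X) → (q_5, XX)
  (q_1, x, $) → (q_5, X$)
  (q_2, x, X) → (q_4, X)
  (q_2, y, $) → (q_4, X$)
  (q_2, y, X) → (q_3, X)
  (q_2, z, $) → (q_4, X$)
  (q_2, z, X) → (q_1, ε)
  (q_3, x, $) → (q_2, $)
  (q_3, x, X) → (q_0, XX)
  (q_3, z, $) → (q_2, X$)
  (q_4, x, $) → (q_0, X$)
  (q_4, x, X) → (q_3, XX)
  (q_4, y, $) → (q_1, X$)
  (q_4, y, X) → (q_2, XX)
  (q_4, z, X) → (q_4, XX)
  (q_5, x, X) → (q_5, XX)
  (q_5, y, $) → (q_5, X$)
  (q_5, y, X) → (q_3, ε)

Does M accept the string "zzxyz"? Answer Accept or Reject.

(q_0, zzxyz, $)
  read z, top $: go to q_0, push X$ → (q_0, zxyz, X$)
  read z, top X: go to q_2, push X → (q_2, xyz, X$)
  read x, top X: go to q_4, push X → (q_4, yz, X$)
  read y, top X: go to q_2, push XX → (q_2, z, XX$)
  read z, top X: go to q_1, push ε → (q_1, ε, X$)
All input consumed; state q_1 ∈ F.

Accept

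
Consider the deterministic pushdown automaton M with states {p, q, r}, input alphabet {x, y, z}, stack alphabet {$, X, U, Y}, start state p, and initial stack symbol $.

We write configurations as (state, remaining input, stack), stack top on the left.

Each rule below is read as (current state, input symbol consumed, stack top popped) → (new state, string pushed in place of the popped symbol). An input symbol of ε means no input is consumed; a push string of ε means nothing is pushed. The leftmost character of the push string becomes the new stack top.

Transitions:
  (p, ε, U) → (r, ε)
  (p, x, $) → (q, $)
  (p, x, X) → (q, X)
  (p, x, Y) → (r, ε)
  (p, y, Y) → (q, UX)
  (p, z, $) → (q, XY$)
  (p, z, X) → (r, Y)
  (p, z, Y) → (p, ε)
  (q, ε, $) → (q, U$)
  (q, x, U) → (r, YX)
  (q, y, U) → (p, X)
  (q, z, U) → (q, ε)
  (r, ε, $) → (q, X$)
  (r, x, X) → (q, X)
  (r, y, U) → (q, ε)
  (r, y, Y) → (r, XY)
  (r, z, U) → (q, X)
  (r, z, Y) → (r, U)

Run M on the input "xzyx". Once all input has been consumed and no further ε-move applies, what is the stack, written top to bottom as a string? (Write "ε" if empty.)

(p, xzyx, $) ⊢ (q, zyx, $) ⊢ (q, zyx, U$) ⊢ (q, yx, $) ⊢ (q, yx, U$) ⊢ (p, x, X$) ⊢ (q, ε, X$)
All input consumed in state q with stack X$.

X$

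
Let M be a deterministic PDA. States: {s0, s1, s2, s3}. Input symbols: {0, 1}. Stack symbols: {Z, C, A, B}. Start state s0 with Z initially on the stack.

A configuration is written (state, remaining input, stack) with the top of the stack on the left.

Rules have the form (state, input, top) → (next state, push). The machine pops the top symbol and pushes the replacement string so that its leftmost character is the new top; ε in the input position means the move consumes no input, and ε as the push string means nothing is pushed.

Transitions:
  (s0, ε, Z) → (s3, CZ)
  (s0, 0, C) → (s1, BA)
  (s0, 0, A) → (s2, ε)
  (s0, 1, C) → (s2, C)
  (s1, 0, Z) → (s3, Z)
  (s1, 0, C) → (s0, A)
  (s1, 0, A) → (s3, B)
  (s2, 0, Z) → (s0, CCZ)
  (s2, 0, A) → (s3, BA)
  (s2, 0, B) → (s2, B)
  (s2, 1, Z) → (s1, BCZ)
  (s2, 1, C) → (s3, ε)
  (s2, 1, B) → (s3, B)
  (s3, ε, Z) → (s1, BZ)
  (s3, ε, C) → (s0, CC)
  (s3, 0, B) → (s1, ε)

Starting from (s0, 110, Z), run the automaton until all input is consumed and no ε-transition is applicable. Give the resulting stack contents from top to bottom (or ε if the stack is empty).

BACZ

(s0, 110, Z)
  ε-move, top Z: go to s3, push CZ → (s3, 110, CZ)
  ε-move, top C: go to s0, push CC → (s0, 110, CCZ)
  read 1, top C: go to s2, push C → (s2, 10, CCZ)
  read 1, top C: go to s3, push ε → (s3, 0, CZ)
  ε-move, top C: go to s0, push CC → (s0, 0, CCZ)
  read 0, top C: go to s1, push BA → (s1, ε, BACZ)
All input consumed in state s1 with stack BACZ.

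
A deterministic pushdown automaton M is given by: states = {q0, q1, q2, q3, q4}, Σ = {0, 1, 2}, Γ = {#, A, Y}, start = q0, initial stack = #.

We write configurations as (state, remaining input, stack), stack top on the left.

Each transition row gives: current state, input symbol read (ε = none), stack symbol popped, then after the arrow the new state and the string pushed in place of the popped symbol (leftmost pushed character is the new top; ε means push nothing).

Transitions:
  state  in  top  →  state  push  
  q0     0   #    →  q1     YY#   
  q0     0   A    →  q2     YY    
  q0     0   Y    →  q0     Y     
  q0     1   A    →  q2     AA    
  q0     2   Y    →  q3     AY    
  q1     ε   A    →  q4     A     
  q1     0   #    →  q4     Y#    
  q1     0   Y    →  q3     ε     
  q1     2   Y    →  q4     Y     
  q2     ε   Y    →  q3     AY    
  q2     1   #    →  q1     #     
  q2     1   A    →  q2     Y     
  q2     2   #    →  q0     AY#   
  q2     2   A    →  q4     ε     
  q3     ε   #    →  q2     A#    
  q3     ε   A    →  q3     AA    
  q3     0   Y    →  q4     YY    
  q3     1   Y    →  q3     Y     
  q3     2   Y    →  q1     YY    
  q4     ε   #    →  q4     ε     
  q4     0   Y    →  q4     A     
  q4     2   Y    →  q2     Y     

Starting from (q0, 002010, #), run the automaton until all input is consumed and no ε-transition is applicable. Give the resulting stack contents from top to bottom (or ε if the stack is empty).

YY#

(q0, 002010, #)
  read 0, top #: go to q1, push YY# → (q1, 02010, YY#)
  read 0, top Y: go to q3, push ε → (q3, 2010, Y#)
  read 2, top Y: go to q1, push YY → (q1, 010, YY#)
  read 0, top Y: go to q3, push ε → (q3, 10, Y#)
  read 1, top Y: go to q3, push Y → (q3, 0, Y#)
  read 0, top Y: go to q4, push YY → (q4, ε, YY#)
All input consumed in state q4 with stack YY#.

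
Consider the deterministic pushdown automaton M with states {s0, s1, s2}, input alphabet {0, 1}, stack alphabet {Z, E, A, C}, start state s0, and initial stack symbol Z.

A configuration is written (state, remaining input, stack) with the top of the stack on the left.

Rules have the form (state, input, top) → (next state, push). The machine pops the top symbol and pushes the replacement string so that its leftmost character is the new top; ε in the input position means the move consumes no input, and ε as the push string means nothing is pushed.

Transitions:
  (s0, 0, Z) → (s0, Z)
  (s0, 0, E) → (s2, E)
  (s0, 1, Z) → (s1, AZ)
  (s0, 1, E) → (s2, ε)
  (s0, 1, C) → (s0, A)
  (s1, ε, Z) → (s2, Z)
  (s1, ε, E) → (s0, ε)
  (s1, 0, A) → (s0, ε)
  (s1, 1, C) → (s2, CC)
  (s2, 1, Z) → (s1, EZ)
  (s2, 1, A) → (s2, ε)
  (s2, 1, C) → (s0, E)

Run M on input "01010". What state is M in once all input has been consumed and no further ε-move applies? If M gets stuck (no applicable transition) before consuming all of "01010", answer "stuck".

s0

(s0, 01010, Z)
  read 0, top Z: go to s0, push Z → (s0, 1010, Z)
  read 1, top Z: go to s1, push AZ → (s1, 010, AZ)
  read 0, top A: go to s0, push ε → (s0, 10, Z)
  read 1, top Z: go to s1, push AZ → (s1, 0, AZ)
  read 0, top A: go to s0, push ε → (s0, ε, Z)
All input consumed; M is in state s0.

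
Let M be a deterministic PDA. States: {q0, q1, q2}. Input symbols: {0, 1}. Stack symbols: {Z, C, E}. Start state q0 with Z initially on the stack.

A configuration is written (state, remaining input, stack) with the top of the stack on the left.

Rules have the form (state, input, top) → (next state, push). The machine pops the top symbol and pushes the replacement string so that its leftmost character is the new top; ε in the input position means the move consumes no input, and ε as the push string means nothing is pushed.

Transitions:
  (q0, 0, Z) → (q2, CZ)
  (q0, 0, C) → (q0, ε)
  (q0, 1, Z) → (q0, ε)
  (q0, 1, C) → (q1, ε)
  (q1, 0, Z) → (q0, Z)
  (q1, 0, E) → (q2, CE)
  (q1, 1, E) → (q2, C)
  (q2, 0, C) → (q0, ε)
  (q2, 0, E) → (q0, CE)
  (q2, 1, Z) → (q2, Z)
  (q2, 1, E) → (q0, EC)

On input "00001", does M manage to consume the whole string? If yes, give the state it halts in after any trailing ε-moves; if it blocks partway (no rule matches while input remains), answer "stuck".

q0

(q0, 00001, Z) ⊢ (q2, 0001, CZ) ⊢ (q0, 001, Z) ⊢ (q2, 01, CZ) ⊢ (q0, 1, Z) ⊢ (q0, ε, ε)
All input consumed; M is in state q0.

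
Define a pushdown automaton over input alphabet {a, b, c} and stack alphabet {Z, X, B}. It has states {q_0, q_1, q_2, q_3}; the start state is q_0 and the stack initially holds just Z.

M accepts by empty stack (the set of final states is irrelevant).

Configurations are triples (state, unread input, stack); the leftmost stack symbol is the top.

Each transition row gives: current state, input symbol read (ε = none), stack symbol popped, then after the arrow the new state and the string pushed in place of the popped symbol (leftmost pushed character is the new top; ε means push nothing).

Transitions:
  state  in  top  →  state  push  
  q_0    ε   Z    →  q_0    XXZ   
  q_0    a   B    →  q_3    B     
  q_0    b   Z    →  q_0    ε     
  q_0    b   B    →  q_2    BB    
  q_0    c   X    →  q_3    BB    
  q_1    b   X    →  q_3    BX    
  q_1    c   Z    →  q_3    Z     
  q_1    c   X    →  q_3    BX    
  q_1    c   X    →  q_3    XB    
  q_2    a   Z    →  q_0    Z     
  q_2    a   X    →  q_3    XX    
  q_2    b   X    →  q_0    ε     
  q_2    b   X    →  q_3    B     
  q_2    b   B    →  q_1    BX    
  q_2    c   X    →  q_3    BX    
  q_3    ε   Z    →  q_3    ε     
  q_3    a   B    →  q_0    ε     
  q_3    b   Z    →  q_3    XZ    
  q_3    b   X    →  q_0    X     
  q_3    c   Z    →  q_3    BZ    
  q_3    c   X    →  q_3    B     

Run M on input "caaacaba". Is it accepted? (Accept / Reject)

Reject

No computation consumes all input and empties the stack.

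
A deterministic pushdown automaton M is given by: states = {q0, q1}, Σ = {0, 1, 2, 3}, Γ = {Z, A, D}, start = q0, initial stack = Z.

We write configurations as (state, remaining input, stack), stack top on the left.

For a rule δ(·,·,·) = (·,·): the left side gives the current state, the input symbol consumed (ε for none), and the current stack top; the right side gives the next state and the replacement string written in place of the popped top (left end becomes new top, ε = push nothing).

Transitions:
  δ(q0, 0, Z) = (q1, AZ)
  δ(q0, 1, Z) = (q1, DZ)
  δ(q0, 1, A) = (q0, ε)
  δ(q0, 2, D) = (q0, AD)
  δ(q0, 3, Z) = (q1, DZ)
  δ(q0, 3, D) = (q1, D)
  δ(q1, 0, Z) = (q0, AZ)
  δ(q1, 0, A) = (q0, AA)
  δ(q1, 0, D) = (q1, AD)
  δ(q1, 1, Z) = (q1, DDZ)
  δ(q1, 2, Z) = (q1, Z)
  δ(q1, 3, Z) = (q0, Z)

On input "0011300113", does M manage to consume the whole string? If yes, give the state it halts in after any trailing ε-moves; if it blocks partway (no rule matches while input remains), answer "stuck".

q1

(q0, 0011300113, Z)
  read 0, top Z: go to q1, push AZ → (q1, 011300113, AZ)
  read 0, top A: go to q0, push AA → (q0, 11300113, AAZ)
  read 1, top A: go to q0, push ε → (q0, 1300113, AZ)
  read 1, top A: go to q0, push ε → (q0, 300113, Z)
  read 3, top Z: go to q1, push DZ → (q1, 00113, DZ)
  read 0, top D: go to q1, push AD → (q1, 0113, ADZ)
  read 0, top A: go to q0, push AA → (q0, 113, AADZ)
  read 1, top A: go to q0, push ε → (q0, 13, ADZ)
  read 1, top A: go to q0, push ε → (q0, 3, DZ)
  read 3, top D: go to q1, push D → (q1, ε, DZ)
All input consumed; M is in state q1.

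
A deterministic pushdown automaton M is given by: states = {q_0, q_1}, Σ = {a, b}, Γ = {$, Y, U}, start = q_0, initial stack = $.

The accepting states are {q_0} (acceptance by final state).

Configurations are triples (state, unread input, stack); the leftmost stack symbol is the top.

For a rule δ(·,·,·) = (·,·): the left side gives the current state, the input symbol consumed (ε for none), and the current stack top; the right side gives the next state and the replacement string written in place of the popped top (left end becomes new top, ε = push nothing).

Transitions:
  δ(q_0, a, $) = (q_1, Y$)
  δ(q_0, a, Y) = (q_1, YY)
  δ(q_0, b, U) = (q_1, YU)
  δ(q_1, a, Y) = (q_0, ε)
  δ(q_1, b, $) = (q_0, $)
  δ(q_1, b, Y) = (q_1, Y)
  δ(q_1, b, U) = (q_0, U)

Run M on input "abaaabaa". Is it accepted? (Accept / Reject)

Reject

(q_0, abaaabaa, $) ⊢ (q_1, baaabaa, Y$) ⊢ (q_1, aaabaa, Y$) ⊢ (q_0, aabaa, $) ⊢ (q_1, abaa, Y$) ⊢ (q_0, baa, $)
No transition applies at (q_0, baa, $); input not fully consumed.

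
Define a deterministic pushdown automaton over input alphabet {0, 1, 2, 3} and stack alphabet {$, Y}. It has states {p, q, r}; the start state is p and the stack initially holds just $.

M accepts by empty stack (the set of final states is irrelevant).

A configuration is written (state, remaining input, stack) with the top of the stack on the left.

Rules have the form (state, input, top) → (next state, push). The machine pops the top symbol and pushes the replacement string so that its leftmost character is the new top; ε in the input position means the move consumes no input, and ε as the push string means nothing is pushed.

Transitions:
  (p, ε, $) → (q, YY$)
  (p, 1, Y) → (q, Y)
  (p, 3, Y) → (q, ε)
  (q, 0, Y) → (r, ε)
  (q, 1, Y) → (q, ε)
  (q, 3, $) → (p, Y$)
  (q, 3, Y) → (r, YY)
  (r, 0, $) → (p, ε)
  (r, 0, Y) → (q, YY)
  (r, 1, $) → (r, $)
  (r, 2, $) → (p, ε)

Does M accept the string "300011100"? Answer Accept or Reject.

(p, 300011100, $)
  ε-move, top $: go to q, push YY$ → (q, 300011100, YY$)
  read 3, top Y: go to r, push YY → (r, 00011100, YYY$)
  read 0, top Y: go to q, push YY → (q, 0011100, YYYY$)
  read 0, top Y: go to r, push ε → (r, 011100, YYY$)
  read 0, top Y: go to q, push YY → (q, 11100, YYYY$)
  read 1, top Y: go to q, push ε → (q, 1100, YYY$)
  read 1, top Y: go to q, push ε → (q, 100, YY$)
  read 1, top Y: go to q, push ε → (q, 00, Y$)
  read 0, top Y: go to r, push ε → (r, 0, $)
  read 0, top $: go to p, push ε → (p, ε, ε)
All input consumed and the stack is empty.

Accept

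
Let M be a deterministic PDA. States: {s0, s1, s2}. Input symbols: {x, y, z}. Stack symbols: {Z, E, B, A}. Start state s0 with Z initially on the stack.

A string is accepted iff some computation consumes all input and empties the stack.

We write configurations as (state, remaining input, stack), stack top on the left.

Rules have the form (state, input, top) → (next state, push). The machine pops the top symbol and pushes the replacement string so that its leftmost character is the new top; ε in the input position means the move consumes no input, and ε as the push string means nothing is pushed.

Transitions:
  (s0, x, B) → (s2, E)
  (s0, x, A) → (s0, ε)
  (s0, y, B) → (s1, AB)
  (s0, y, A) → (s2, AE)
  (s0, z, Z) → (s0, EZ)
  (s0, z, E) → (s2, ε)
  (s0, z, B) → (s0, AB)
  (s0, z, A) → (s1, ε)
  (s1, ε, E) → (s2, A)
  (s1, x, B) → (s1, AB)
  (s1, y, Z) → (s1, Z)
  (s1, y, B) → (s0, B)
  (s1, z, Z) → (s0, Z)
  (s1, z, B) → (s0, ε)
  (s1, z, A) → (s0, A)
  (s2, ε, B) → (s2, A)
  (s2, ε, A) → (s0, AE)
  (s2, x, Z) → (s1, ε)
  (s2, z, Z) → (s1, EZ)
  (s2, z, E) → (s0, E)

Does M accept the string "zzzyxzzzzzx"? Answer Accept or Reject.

Accept

(s0, zzzyxzzzzzx, Z) ⊢ (s0, zzyxzzzzzx, EZ) ⊢ (s2, zyxzzzzzx, Z) ⊢ (s1, yxzzzzzx, EZ) ⊢ (s2, yxzzzzzx, AZ) ⊢ (s0, yxzzzzzx, AEZ) ⊢ (s2, xzzzzzx, AEEZ) ⊢ (s0, xzzzzzx, AEEEZ) ⊢ (s0, zzzzzx, EEEZ) ⊢ (s2, zzzzx, EEZ) ⊢ (s0, zzzx, EEZ) ⊢ (s2, zzx, EZ) ⊢ (s0, zx, EZ) ⊢ (s2, x, Z) ⊢ (s1, ε, ε)
All input consumed and the stack is empty.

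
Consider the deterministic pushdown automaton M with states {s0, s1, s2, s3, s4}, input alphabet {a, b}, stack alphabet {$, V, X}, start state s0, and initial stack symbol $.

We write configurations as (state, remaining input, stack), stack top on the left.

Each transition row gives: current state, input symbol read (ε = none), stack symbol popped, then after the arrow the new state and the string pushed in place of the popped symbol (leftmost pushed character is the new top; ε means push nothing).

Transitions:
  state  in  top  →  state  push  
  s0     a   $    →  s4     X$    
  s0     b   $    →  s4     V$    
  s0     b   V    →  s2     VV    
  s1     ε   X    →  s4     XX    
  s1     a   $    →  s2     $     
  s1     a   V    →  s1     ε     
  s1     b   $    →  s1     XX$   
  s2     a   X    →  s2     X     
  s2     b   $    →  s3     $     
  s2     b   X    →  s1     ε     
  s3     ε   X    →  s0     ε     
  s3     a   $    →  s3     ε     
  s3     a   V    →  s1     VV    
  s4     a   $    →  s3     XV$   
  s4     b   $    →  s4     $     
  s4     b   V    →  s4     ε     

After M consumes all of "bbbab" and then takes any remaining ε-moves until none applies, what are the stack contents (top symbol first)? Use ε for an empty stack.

VV$

(s0, bbbab, $) ⊢ (s4, bbab, V$) ⊢ (s4, bab, $) ⊢ (s4, ab, $) ⊢ (s3, b, XV$) ⊢ (s0, b, V$) ⊢ (s2, ε, VV$)
All input consumed in state s2 with stack VV$.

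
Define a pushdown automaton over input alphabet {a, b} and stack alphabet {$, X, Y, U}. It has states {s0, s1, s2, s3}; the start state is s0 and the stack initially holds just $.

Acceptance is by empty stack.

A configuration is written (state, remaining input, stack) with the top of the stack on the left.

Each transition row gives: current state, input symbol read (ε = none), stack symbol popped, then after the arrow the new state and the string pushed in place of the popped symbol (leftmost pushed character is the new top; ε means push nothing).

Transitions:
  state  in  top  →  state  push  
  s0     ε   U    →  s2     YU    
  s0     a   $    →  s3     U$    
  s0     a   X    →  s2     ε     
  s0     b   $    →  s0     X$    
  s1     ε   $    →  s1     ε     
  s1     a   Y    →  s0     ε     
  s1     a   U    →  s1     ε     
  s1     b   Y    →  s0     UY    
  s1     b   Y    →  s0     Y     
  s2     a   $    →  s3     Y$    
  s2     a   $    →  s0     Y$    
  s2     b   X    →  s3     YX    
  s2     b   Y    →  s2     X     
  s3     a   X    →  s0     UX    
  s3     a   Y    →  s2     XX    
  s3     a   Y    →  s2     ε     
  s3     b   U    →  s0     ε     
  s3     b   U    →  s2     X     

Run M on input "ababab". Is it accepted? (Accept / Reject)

No computation consumes all input and empties the stack.

Reject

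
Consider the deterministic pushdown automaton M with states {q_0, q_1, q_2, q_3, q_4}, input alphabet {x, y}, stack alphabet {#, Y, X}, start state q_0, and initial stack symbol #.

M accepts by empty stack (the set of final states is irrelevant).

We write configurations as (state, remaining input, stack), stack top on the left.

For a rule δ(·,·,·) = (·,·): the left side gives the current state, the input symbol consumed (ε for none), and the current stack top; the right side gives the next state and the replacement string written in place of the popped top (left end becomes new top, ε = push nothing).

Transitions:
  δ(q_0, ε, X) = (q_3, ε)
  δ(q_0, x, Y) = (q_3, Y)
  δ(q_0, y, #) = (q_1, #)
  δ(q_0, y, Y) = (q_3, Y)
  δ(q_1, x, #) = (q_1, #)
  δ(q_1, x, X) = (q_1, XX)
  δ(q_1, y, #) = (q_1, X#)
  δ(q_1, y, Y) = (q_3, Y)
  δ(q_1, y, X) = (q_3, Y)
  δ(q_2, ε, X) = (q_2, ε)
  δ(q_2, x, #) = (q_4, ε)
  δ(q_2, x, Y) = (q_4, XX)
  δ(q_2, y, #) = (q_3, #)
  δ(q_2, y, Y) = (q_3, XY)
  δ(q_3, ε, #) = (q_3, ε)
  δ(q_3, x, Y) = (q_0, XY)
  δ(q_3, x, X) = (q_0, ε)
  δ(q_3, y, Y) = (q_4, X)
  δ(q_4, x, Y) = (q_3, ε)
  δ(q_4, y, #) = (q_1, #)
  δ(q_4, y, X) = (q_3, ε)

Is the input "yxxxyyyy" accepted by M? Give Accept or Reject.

Accept

(q_0, yxxxyyyy, #)
  read y, top #: go to q_1, push # → (q_1, xxxyyyy, #)
  read x, top #: go to q_1, push # → (q_1, xxyyyy, #)
  read x, top #: go to q_1, push # → (q_1, xyyyy, #)
  read x, top #: go to q_1, push # → (q_1, yyyy, #)
  read y, top #: go to q_1, push X# → (q_1, yyy, X#)
  read y, top X: go to q_3, push Y → (q_3, yy, Y#)
  read y, top Y: go to q_4, push X → (q_4, y, X#)
  read y, top X: go to q_3, push ε → (q_3, ε, #)
  ε-move, top #: go to q_3, push ε → (q_3, ε, ε)
All input consumed and the stack is empty.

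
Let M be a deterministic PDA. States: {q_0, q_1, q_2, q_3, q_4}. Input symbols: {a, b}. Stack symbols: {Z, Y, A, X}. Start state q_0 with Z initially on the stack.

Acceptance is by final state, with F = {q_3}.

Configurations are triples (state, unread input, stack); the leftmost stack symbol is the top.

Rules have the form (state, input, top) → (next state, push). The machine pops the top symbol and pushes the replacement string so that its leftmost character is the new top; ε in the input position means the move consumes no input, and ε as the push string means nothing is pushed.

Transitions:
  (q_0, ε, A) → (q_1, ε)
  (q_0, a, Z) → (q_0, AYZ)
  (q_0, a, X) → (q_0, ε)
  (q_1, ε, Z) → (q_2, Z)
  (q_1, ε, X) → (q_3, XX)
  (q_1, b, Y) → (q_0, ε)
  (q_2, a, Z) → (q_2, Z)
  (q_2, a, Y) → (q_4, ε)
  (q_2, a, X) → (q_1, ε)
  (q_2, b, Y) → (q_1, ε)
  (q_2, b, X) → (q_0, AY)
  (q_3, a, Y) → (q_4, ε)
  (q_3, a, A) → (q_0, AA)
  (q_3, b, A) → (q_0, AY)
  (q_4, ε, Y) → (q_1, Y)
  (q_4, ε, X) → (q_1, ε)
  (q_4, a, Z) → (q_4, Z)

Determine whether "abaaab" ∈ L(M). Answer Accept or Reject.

(q_0, abaaab, Z) ⊢ (q_0, baaab, AYZ) ⊢ (q_1, baaab, YZ) ⊢ (q_0, aaab, Z) ⊢ (q_0, aab, AYZ) ⊢ (q_1, aab, YZ)
No transition applies at (q_1, aab, YZ); input not fully consumed.

Reject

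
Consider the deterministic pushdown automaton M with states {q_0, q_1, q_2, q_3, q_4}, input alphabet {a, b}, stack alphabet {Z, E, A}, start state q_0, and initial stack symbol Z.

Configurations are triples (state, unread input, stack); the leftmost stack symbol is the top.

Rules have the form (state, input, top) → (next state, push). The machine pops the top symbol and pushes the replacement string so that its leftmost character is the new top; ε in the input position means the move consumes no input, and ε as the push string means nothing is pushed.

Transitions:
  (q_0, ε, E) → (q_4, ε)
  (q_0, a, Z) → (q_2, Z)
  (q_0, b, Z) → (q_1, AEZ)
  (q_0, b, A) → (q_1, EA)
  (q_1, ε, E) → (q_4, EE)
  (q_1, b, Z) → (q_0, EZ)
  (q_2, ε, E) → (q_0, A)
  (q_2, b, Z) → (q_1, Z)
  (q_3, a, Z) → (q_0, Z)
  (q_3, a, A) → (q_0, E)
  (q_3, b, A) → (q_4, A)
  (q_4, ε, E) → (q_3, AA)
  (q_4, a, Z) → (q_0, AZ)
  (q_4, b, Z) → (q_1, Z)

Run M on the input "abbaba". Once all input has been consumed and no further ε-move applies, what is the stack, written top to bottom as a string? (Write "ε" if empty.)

(q_0, abbaba, Z)
  read a, top Z: go to q_2, push Z → (q_2, bbaba, Z)
  read b, top Z: go to q_1, push Z → (q_1, baba, Z)
  read b, top Z: go to q_0, push EZ → (q_0, aba, EZ)
  ε-move, top E: go to q_4, push ε → (q_4, aba, Z)
  read a, top Z: go to q_0, push AZ → (q_0, ba, AZ)
  read b, top A: go to q_1, push EA → (q_1, a, EAZ)
  ε-move, top E: go to q_4, push EE → (q_4, a, EEAZ)
  ε-move, top E: go to q_3, push AA → (q_3, a, AAEAZ)
  read a, top A: go to q_0, push E → (q_0, ε, EAEAZ)
  ε-move, top E: go to q_4, push ε → (q_4, ε, AEAZ)
All input consumed in state q_4 with stack AEAZ.

AEAZ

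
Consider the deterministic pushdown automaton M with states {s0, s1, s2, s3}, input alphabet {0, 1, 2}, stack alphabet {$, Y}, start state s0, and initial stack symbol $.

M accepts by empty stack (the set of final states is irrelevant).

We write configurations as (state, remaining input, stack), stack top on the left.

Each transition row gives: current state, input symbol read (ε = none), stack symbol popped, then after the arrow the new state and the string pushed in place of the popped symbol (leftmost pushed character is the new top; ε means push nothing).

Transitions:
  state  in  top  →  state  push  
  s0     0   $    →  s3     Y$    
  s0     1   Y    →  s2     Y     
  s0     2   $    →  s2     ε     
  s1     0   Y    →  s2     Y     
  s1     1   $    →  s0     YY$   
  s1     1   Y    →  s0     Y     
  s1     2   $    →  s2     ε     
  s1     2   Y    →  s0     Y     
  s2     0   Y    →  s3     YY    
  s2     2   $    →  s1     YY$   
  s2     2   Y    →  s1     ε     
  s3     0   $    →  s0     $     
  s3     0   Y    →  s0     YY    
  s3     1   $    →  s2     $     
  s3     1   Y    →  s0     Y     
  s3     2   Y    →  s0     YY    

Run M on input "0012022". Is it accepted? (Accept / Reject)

Accept

(s0, 0012022, $) ⊢ (s3, 012022, Y$) ⊢ (s0, 12022, YY$) ⊢ (s2, 2022, YY$) ⊢ (s1, 022, Y$) ⊢ (s2, 22, Y$) ⊢ (s1, 2, $) ⊢ (s2, ε, ε)
All input consumed and the stack is empty.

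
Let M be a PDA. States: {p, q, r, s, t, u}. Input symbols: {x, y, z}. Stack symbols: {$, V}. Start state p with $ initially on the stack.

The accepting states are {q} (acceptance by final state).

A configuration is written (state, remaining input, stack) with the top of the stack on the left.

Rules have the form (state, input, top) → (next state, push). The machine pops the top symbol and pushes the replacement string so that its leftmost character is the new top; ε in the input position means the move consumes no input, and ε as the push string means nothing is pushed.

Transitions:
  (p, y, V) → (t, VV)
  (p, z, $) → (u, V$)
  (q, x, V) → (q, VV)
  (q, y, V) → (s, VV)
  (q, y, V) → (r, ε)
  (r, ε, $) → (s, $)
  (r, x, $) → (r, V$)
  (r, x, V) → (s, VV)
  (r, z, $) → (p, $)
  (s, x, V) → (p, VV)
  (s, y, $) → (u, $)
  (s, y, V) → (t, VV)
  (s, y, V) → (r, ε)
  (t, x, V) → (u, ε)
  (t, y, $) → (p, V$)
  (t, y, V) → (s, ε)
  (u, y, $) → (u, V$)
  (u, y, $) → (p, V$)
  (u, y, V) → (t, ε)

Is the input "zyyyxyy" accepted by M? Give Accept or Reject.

No computation consumes all input and reaches a final state.

Reject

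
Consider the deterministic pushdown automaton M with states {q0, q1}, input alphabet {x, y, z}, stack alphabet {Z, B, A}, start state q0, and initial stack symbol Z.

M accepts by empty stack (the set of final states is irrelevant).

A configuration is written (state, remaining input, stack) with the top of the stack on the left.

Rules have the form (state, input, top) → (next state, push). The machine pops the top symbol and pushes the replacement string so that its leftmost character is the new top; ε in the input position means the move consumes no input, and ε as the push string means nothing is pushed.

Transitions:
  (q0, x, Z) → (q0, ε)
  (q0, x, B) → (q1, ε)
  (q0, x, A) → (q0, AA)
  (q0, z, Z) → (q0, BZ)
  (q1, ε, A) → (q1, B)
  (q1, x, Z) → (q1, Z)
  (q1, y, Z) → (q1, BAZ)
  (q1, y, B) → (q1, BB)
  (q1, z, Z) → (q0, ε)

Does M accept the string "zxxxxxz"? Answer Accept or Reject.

Accept

(q0, zxxxxxz, Z) ⊢ (q0, xxxxxz, BZ) ⊢ (q1, xxxxz, Z) ⊢ (q1, xxxz, Z) ⊢ (q1, xxz, Z) ⊢ (q1, xz, Z) ⊢ (q1, z, Z) ⊢ (q0, ε, ε)
All input consumed and the stack is empty.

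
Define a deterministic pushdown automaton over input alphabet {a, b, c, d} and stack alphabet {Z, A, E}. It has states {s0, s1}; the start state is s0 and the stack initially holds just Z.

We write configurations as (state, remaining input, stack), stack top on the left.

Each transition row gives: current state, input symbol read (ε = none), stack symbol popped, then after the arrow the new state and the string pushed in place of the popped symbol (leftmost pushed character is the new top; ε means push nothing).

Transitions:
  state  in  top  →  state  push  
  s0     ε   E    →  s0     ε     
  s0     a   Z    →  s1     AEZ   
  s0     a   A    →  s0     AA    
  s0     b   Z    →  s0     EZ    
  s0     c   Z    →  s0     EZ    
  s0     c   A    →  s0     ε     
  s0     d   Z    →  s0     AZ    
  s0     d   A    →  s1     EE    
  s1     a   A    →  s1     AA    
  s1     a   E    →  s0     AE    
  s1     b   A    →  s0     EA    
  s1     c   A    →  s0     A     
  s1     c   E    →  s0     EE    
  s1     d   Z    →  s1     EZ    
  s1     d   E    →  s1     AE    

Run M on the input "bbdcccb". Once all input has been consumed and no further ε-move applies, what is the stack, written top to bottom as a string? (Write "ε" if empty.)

Z

(s0, bbdcccb, Z) ⊢ (s0, bdcccb, EZ) ⊢ (s0, bdcccb, Z) ⊢ (s0, dcccb, EZ) ⊢ (s0, dcccb, Z) ⊢ (s0, cccb, AZ) ⊢ (s0, ccb, Z) ⊢ (s0, cb, EZ) ⊢ (s0, cb, Z) ⊢ (s0, b, EZ) ⊢ (s0, b, Z) ⊢ (s0, ε, EZ) ⊢ (s0, ε, Z)
All input consumed in state s0 with stack Z.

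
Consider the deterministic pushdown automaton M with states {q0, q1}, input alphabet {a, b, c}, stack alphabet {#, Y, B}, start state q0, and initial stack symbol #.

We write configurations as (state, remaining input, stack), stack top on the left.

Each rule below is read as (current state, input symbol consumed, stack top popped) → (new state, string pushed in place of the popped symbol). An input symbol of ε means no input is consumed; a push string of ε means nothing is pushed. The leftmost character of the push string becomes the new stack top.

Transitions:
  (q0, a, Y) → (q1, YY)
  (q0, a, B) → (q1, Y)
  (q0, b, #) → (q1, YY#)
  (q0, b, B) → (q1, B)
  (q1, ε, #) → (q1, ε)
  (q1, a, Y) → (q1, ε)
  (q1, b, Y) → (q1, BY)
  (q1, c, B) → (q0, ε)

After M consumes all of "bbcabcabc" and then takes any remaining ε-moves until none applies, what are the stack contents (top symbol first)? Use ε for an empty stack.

YYYY#

(q0, bbcabcabc, #)
  read b, top #: go to q1, push YY# → (q1, bcabcabc, YY#)
  read b, top Y: go to q1, push BY → (q1, cabcabc, BYY#)
  read c, top B: go to q0, push ε → (q0, abcabc, YY#)
  read a, top Y: go to q1, push YY → (q1, bcabc, YYY#)
  read b, top Y: go to q1, push BY → (q1, cabc, BYYY#)
  read c, top B: go to q0, push ε → (q0, abc, YYY#)
  read a, top Y: go to q1, push YY → (q1, bc, YYYY#)
  read b, top Y: go to q1, push BY → (q1, c, BYYYY#)
  read c, top B: go to q0, push ε → (q0, ε, YYYY#)
All input consumed in state q0 with stack YYYY#.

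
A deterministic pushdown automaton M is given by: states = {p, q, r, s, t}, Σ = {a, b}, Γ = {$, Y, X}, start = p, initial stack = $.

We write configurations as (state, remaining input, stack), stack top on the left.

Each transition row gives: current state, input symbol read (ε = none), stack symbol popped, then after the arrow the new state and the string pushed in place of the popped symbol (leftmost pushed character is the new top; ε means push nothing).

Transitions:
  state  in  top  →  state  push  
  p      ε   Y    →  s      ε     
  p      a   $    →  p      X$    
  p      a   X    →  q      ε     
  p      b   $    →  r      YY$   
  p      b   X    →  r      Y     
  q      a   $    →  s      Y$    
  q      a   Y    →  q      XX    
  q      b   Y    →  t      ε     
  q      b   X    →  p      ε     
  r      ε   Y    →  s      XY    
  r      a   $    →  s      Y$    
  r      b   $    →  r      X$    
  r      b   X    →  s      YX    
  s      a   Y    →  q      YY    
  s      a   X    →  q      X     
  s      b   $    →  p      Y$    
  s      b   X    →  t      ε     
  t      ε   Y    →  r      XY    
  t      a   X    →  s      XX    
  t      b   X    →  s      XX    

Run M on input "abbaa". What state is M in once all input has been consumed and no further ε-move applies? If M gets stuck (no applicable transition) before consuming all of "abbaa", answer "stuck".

(p, abbaa, $)
  read a, top $: go to p, push X$ → (p, bbaa, X$)
  read b, top X: go to r, push Y → (r, baa, Y$)
  ε-move, top Y: go to s, push XY → (s, baa, XY$)
  read b, top X: go to t, push ε → (t, aa, Y$)
  ε-move, top Y: go to r, push XY → (r, aa, XY$)
No transition for (r, a, top X); M blocks with input aa remaining.

stuck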